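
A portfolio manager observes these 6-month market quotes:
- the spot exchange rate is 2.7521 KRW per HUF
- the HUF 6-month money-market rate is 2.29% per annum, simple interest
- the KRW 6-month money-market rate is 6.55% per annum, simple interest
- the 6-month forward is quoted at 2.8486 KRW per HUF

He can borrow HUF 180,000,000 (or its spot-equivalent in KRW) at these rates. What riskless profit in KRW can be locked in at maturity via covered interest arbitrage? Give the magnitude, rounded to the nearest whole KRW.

KRW 7,017,335

T = 6/12 years.
Route A — deposit HUF, sell forward: 180,000,000 × 1.011450 × 2.8486 = KRW 518,618,964.60.
Route B — convert at spot, deposit KRW: 180,000,000 × 2.7521 × 1.032750 = KRW 511,601,629.50.
The quoted forward overvalues HUF, so borrow KRW, buy HUF at spot, deposit the HUF at 2.29%, and sell the proceeds forward at 2.8486.
The gap between the two covered legs is KRW 7,017,335.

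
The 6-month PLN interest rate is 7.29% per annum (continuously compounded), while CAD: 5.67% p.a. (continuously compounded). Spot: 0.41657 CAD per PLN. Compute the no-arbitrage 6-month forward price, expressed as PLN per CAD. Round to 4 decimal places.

2.4201

T = 6/12 years.
CAD accumulates by e^(0.0567×6/12) = 1.0287557.
Growth of 1 PLN over T: e^(0.0729×6/12) = 1.0371224.
Forward (CAD per PLN) = 0.41657 × 1.0287557 / 1.0371224 = 0.4132094.
Invert for PLN per CAD: 1 / 0.4132094 = 2.4201.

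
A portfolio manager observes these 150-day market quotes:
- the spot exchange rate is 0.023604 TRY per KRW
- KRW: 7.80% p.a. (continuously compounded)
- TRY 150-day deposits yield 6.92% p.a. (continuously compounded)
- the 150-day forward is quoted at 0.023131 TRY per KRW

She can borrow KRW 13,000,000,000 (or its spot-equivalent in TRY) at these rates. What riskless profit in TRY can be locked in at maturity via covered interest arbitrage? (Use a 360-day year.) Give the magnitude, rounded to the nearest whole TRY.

TRY 5,191,962

T = 150/360 years.
Invest the KRW and cover forward: 13,000,000,000 × 1.03303389314 × 0.023131 = TRY 310,636,390.77.
Convert at spot and invest in TRY: 13,000,000,000 × 0.023604 × 1.02925303801 = TRY 315,828,353.22.
The quoted forward undervalues KRW, so borrow KRW, convert to TRY at spot, deposit the TRY at 6.92%, and buy KRW forward at 0.023131 to cover the loan.
Arbitrage profit = |310,636,390.77 − 315,828,353.22| = TRY 5,191,962.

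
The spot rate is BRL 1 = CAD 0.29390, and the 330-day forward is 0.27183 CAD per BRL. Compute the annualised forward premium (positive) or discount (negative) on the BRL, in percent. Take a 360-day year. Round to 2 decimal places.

T = 330/360 years.
Period premium: (0.27183 − 0.2939)/0.2939 = -0.0750936.
×(1/T) gives -8.19% p.a.

-8.19%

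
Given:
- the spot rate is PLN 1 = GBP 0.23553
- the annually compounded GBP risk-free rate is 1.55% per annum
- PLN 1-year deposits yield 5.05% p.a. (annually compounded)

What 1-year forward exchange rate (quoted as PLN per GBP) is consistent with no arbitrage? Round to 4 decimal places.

4.3921

T = 1 year.
GBP accumulates by (1 + 0.0155)^1 = 1.015500.
PLN accumulates by (1 + 0.0505)^1 = 1.050500.
Forward (GBP per PLN) = 0.23553 × 1.015500 / 1.050500 = 0.2276827.
Quoted the other way: 1/0.2276827 = 4.3921 PLN per GBP.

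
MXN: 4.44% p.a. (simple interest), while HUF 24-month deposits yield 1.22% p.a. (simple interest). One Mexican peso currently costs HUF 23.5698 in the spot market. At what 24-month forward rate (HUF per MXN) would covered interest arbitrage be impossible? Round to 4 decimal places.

22.1757

T = 2 years.
Growth of 1 HUF over T: 1 + 0.0122×2 = 1.024400.
MXN accumulates by 1 + 0.0444×2 = 1.088800.
CIP: F = S · (grow HUF)/(grow MXN) = 23.5698 × 1.024400/1.088800 = 22.175701 HUF per MXN.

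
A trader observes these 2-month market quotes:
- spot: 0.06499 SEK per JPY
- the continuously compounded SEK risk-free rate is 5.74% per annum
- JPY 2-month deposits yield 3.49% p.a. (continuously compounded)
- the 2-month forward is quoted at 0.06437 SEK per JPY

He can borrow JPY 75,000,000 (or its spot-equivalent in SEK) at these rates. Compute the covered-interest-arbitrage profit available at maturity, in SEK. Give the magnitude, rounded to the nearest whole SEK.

SEK 65,191

T = 2/12 years.
Route A — deposit JPY, sell forward: 75,000,000 × 1.005833616 × 0.06437 = SEK 4,855,913.24.
Route B — convert at spot, deposit SEK: 75,000,000 × 0.06499 × 1.009612573 = SEK 4,921,104.08.
The quoted forward undervalues JPY, so borrow JPY, convert to SEK at spot, deposit the SEK at 5.74%, and buy JPY forward at 0.06437 to cover the loan.
Arbitrage profit = |4,855,913.24 − 4,921,104.08| = SEK 65,191.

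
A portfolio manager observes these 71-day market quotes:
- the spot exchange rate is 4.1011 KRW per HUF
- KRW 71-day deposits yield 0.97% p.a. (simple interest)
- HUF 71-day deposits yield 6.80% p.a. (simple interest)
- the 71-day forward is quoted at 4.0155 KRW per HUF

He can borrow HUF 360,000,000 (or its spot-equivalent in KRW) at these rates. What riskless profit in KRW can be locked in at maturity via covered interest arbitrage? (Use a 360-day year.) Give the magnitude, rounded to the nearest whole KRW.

KRW 14,253,594

T = 71/360 years.
Keep in HUF, deliver into the forward: 360,000,000·1.013411111111·4.0155 = KRW 1,464,966,834.00.
Swap to KRW now, deposit: 360,000,000·4.1011·1.001913055556 = KRW 1,479,220,427.57.
The quoted forward undervalues HUF, so borrow HUF, convert to KRW at spot, deposit the KRW at 0.97%, and buy HUF forward at 4.0155 to cover the loan.
Arbitrage profit = |1,464,966,834.00 − 1,479,220,427.57| = KRW 14,253,594.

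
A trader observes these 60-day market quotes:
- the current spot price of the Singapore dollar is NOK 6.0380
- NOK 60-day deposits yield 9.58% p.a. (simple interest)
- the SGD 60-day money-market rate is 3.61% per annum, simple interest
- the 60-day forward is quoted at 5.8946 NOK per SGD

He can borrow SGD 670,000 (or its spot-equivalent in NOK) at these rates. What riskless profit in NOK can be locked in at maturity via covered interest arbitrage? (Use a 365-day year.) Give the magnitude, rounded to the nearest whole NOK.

T = 60/365 years.
Invest the SGD and cover forward: 670,000 × 1.005934247 × 5.8946 = NOK 3,972,818.61.
Convert at spot and invest in NOK: 670,000 × 6.0380 × 1.015747945 = NOK 4,109,167.68.
The quoted forward undervalues SGD, so borrow SGD, convert to NOK at spot, deposit the NOK at 9.58%, and buy SGD forward at 5.8946 to cover the loan.
The gap between the two covered legs is NOK 136,349.

NOK 136,349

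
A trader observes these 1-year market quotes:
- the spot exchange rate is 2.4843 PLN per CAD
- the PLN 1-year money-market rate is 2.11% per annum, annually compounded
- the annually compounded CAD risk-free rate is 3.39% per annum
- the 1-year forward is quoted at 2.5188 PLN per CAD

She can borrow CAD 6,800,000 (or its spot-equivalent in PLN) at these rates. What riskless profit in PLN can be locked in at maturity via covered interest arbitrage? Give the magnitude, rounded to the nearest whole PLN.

PLN 458,786

T = 1 year.
Keep in CAD, deliver into the forward: 6,800,000·1.033900·2.5188 = PLN 17,708,473.78.
Swap to PLN now, deposit: 6,800,000·2.4843·1.021100 = PLN 17,249,687.36.
The quoted forward overvalues CAD, so borrow PLN, buy CAD at spot, deposit the CAD at 3.39%, and sell the proceeds forward at 2.5188.
Arbitrage profit = |17,708,473.78 − 17,249,687.36| = PLN 458,786.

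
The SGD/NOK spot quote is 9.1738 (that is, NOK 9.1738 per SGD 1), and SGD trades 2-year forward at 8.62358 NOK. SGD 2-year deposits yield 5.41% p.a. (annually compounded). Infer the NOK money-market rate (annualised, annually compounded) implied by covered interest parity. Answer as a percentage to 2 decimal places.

T = 2 years.
F/S = 8.62358/9.1738 = 0.9400227 = (growth of NOK) / (growth of SGD).
SGD growth factor: (1 + 0.0541)^2 = 1.1111268.
So the NOK growth factor = 1.0444844.
Annualise: 1.0444844^(1/2) − 1 = 0.022000 = 2.20%.

2.20%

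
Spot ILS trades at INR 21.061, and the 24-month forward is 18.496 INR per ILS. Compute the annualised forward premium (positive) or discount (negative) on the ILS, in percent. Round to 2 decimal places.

T = 2 years.
(F − S)/S = (18.496 − 21.061)/21.061 = -0.1217891.
Per annum: -0.1217891 / 2 = -0.060895 = -6.09%.

-6.09%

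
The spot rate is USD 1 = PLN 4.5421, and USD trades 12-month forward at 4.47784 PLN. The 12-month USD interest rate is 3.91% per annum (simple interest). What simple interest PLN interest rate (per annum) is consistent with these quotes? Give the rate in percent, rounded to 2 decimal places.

2.44%

T = 1 year.
F/S = 4.47784/4.5421 = 0.9858524 = (growth of PLN) / (growth of USD).
The USD side grows by 1 + 0.0391×1 = 1.039100.
So the PLN growth factor = 1.0243992.
(1.0243992 − 1)/T = 0.024399, i.e. 2.44%.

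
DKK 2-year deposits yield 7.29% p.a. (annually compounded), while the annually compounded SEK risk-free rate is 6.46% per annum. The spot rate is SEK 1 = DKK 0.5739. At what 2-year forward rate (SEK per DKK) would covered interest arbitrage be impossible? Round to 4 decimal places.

1.7156

T = 2 years.
DKK accumulates by (1 + 0.0729)^2 = 1.1511144.
Growth of 1 SEK over T: (1 + 0.0646)^2 = 1.1333732.
CIP: F = S · (grow DKK)/(grow SEK) = 0.5739 × 1.1511144/1.1333732 = 0.5828835 DKK per SEK.
Quoted the other way: 1/0.5828835 = 1.7156 SEK per DKK.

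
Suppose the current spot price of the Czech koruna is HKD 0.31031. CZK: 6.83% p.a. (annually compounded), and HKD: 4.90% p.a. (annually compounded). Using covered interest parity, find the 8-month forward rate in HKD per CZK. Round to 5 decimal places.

T = 8/12 years.
Growth of 1 HKD over T: (1 + 0.0490)^(8/12) = 1.0324055.
CZK accumulates by (1 + 0.0683)^(8/12) = 1.0450301.
Forward (HKD per CZK) = 0.31031 × 1.0324055 / 1.0450301 = 0.3065613.

0.30656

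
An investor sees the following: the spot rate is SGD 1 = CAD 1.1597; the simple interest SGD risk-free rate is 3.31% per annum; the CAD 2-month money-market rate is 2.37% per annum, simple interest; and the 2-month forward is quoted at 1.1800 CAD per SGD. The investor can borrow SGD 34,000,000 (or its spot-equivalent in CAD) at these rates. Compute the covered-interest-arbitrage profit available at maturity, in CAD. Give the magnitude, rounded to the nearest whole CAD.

CAD 755,781

T = 2/12 years.
Invest the SGD and cover forward: 34,000,000 × 1.0055166667 × 1.1800 = CAD 40,341,328.67.
Convert at spot and invest in CAD: 34,000,000 × 1.1597 × 1.003950 = CAD 39,585,547.71.
The quoted forward overvalues SGD, so borrow CAD, buy SGD at spot, deposit the SGD at 3.31%, and sell the proceeds forward at 1.1800.
Arbitrage profit = |40,341,328.67 − 39,585,547.71| = CAD 755,781.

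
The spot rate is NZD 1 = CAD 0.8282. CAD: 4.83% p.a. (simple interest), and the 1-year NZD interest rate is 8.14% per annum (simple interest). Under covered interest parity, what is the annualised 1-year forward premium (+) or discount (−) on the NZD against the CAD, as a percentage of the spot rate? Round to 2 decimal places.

T = 1 year.
CIP forward (CAD per NZD) = 0.8282 × 1.048300/1.081400 = 0.8028501.
Annualised premium = (F − S)/S × (1/T) = (0.8028501 − 0.8282)/0.8282 ÷ 1 = -3.06%.

-3.06%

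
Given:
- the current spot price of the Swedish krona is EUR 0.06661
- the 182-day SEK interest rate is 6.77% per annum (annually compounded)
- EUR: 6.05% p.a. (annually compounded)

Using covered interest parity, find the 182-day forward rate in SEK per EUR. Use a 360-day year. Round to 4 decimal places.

15.0642

T = 182/360 years.
EUR growth factor: (1 + 0.0605)^(182/360) = 1.03014192.
SEK accumulates by (1 + 0.0677)^(182/360) = 1.03367181.
CIP: F = S · (grow EUR)/(grow SEK) = 0.06661 × 1.03014192/1.03367181 = 0.066382533 EUR per SEK.
Invert for SEK per EUR: 1 / 0.066382533 = 15.0642.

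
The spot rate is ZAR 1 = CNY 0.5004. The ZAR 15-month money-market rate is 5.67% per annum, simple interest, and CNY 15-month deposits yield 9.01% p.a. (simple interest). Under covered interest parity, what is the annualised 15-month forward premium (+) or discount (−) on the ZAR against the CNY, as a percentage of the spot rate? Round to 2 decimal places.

+3.12%

T = 15/12 years.
CIP forward (CNY per ZAR) = 0.5004 × 1.112625/1.070875 = 0.5199090.
(F − S)/S ÷ T = (0.5199090 − 0.5004)/0.5004/(15/12) = 0.031189 → 3.12%.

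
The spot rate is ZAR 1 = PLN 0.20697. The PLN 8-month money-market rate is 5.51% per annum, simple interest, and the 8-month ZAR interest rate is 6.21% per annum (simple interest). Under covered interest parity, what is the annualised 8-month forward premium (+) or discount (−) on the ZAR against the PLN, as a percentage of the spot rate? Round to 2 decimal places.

T = 8/12 years.
No-arbitrage forward: 0.20697 × 1.0367333 / 1.041400 = 0.20604253 PLN/ZAR.
Annualised premium = (F − S)/S × (1/T) = (0.20604253 − 0.20697)/0.20697 ÷ (8/12) = -0.67%.

-0.67%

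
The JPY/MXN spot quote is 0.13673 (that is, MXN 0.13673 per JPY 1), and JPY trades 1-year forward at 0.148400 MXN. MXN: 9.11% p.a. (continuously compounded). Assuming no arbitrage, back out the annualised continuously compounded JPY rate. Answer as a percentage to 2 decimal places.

0.92%

T = 1 year.
CIP gives F = S · g_MXN/g_JPY, so g_MXN/g_JPY = 0.1484/0.13673 = 1.0853507.
MXN growth factor: e^(0.0911×1) = 1.0953785.
So the JPY growth factor = 1.0092392.
r = ln(1.0092392)/1 = 0.009197 → 0.92%.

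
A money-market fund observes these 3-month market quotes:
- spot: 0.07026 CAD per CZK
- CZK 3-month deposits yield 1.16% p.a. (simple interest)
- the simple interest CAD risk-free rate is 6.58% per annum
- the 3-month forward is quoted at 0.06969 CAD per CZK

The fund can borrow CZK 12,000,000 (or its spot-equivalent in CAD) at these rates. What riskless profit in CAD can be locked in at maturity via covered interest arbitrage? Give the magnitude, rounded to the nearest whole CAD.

T = 3/12 years.
Route A — deposit CZK, sell forward: 12,000,000 × 1.002900 × 0.06969 = CAD 838,705.21.
Route B — convert at spot, deposit CAD: 12,000,000 × 0.07026 × 1.016450 = CAD 856,989.32.
The quoted forward undervalues CZK, so borrow CZK, convert to CAD at spot, deposit the CAD at 6.58%, and buy CZK forward at 0.06969 to cover the loan.
Profit = 856,989.32 − 838,705.21 = CAD 18,284.

CAD 18,284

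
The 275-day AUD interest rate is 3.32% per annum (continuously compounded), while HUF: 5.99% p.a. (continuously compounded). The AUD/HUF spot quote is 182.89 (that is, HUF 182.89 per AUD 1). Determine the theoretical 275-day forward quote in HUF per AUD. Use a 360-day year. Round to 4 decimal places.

T = 275/360 years.
HUF accumulates by e^(0.0599×275/360) = 1.046819945.
AUD accumulates by e^(0.0332×275/360) = 1.02568544.
So F = 182.89 × 1.046819945 / 1.02568544 = 186.658494 (HUF/AUD).

186.6585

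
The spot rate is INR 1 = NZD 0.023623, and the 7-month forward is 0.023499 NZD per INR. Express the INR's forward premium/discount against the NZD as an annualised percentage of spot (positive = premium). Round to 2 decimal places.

-0.90%

T = 7/12 years.
INR trades forward at -0.52491% vs spot over the period.
×(1/T) gives -0.90% p.a.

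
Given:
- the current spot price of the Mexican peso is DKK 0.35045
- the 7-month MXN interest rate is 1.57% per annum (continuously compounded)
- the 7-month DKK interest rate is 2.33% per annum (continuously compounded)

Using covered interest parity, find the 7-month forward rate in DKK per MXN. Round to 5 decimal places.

T = 7/12 years.
DKK accumulates by e^(0.0233×7/12) = 1.0136845.
MXN growth factor: e^(0.0157×7/12) = 1.0092004.
CIP: F = S · (grow DKK)/(grow MXN) = 0.35045 × 1.0136845/1.0092004 = 0.3520071 DKK per MXN.

0.35201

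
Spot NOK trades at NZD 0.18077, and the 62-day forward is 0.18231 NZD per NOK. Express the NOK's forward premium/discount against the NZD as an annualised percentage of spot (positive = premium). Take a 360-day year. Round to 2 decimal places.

T = 62/360 years.
(F − S)/S = (0.18231 − 0.18077)/0.18077 = 0.0085191.
Annualise by dividing by T: 0.0085191 / (62/360) = 0.049466 → 4.95%.

+4.95%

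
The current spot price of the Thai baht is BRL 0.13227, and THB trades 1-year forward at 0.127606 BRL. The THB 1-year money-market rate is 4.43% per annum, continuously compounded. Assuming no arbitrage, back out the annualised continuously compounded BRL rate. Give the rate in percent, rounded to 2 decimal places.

T = 1 year.
F/S = 0.127606/0.13227 = 0.9647388 = (growth of BRL) / (growth of THB).
The THB side grows by e^(0.0443×1) = 1.0452959.
Hence g_BRL = 1.0084375.
Take logs: ln 1.0084375 / 1 = 0.008402, so 0.84%.

0.84%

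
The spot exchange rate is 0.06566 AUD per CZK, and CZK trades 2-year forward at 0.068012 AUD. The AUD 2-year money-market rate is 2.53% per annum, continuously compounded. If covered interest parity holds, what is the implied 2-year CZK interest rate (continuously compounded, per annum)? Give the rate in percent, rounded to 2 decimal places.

T = 2 years.
By CIP, F/S equals the AUD-to-CZK growth ratio: 0.068012/0.06566 = 1.0358209.
AUD growth factor: e^(0.0253×2) = 1.051902.
Hence g_CZK = 1.015525.
Take logs: ln 1.015525 / 2 = 0.007703, so 0.77%.

0.77%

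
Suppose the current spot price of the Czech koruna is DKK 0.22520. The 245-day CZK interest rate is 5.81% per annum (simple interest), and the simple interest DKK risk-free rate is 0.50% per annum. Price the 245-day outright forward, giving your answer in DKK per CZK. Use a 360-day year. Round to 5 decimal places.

T = 245/360 years.
DKK growth factor: 1 + 0.0050×245/360 = 1.0034028.
CZK accumulates by 1 + 0.0581×245/360 = 1.0395403.
So F = 0.2252 × 1.0034028 / 1.0395403 = 0.2173714 (DKK/CZK).

0.21737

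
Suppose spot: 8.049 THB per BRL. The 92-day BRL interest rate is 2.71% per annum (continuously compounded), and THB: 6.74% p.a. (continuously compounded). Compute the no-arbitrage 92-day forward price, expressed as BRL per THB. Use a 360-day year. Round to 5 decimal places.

T = 92/360 years.
THB accumulates by e^(0.0674×92/360) = 1.0173736.
BRL accumulates by e^(0.0271×92/360) = 1.0069496.
Forward (THB per BRL) = 8.049 × 1.0173736 / 1.0069496 = 8.132324.
Invert for BRL per THB: 1 / 8.132324 = 0.12297.

0.12297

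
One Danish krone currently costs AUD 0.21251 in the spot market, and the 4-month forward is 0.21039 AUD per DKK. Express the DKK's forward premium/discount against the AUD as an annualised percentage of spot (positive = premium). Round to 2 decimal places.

T = 4/12 years.
Period premium: (0.21039 − 0.21251)/0.21251 = -0.0099760.
×(1/T) gives -2.99% p.a.

-2.99%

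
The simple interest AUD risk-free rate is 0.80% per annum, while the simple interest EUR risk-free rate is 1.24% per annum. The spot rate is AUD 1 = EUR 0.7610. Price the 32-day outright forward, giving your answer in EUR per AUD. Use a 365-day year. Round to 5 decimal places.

T = 32/365 years.
EUR accumulates by 1 + 0.0124×32/365 = 1.0010871.
AUD growth factor: 1 + 0.0080×32/365 = 1.0007014.
Forward (EUR per AUD) = 0.761 × 1.0010871 / 1.0007014 = 0.7612933.

0.76129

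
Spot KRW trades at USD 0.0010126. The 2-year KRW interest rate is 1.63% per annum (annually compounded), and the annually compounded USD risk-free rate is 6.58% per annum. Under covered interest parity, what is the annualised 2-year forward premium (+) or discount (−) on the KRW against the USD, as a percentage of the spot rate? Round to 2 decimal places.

+4.99%

T = 2 years.
F = S · g_USD/g_KRW = 0.0010126 × 1.1359296/1.0328657 = 0.0011136417.
Annualised premium = (F − S)/S × (1/T) = (0.0011136417 − 0.0010126)/0.0010126 ÷ 2 = 4.99%.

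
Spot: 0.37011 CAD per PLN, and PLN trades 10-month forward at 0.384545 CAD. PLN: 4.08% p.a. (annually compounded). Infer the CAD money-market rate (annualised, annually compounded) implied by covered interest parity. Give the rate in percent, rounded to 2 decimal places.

8.97%

T = 10/12 years.
By CIP, F/S equals the CAD-to-PLN growth ratio: 0.384545/0.37011 = 1.0390019.
The PLN side grows by (1 + 0.0408)^(10/12) = 1.0338862.
Hence g_CAD = 1.0742097.
Annualise: 1.0742097^(12/10) − 1 = 0.089700 = 8.97%.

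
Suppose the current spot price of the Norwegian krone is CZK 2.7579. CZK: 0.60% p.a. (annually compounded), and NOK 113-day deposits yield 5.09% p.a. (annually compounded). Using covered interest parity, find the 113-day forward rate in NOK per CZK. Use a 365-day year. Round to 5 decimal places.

0.36753

T = 113/365 years.
CZK growth factor: (1 + 0.0060)^(113/365) = 1.0018537.
NOK growth factor: (1 + 0.0509)^(113/365) = 1.0154889.
Forward (CZK per NOK) = 2.7579 × 1.0018537 / 1.0154889 = 2.720869.
Invert for NOK per CZK: 1 / 2.720869 = 0.36753.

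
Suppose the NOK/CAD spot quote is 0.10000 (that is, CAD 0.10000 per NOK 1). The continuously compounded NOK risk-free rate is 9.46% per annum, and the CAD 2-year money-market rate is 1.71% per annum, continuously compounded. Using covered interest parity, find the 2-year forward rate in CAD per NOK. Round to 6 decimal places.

0.085642

T = 2 years.
CAD growth factor: e^(0.0171×2) = 1.0347915.
NOK accumulates by e^(0.0946×2) = 1.2082826.
Forward (CAD per NOK) = 0.1 × 1.0347915 / 1.2082826 = 0.08564151.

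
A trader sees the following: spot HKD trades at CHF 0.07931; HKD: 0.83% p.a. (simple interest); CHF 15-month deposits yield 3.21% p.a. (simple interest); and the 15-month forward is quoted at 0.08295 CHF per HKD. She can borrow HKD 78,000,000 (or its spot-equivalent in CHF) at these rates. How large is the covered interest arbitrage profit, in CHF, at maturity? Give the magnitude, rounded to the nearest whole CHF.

T = 15/12 years.
Keep in HKD, deliver into the forward: 78,000,000·1.010375·0.08295 = CHF 6,537,227.29.
Swap to CHF now, deposit: 78,000,000·0.07931·1.040125 = CHF 6,434,400.47.
The quoted forward overvalues HKD, so borrow CHF, buy HKD at spot, deposit the HKD at 0.83%, and sell the proceeds forward at 0.08295.
The gap between the two covered legs is CHF 102,827.

CHF 102,827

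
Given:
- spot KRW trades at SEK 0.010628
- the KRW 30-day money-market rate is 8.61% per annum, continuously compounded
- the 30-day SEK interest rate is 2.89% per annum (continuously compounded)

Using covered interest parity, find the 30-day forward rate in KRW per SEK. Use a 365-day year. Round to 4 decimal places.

T = 30/365 years.
SEK growth factor: e^(0.0289×30/365) = 1.00237817.
KRW accumulates by e^(0.0861×30/365) = 1.00710181.
CIP: F = S · (grow SEK)/(grow KRW) = 0.010628 × 1.00237817/1.00710181 = 0.010578151 SEK per KRW.
Quoted the other way: 1/0.010578151 = 94.5345 KRW per SEK.

94.5345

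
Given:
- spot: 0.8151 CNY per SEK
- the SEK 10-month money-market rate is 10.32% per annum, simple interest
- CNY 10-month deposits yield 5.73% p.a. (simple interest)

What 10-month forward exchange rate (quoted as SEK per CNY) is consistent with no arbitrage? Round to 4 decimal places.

1.2716

T = 10/12 years.
Growth of 1 CNY over T: 1 + 0.0573×10/12 = 1.047750.
SEK growth factor: 1 + 0.1032×10/12 = 1.086000.
So F = 0.8151 × 1.047750 / 1.086000 = 0.7863914 (CNY/SEK).
Invert for SEK per CNY: 1 / 0.7863914 = 1.2716.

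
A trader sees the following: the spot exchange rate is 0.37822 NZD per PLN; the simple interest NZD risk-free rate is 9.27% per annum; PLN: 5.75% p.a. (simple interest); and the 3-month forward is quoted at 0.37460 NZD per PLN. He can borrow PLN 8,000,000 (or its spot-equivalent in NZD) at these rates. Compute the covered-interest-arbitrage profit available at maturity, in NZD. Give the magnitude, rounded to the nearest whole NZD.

T = 3/12 years.
Keep in PLN, deliver into the forward: 8,000,000·1.014375·0.37460 = NZD 3,039,879.00.
Swap to NZD now, deposit: 8,000,000·0.37822·1.023175 = NZD 3,095,881.99.
The quoted forward undervalues PLN, so borrow PLN, convert to NZD at spot, deposit the NZD at 9.27%, and buy PLN forward at 0.37460 to cover the loan.
The gap between the two covered legs is NZD 56,003.

NZD 56,003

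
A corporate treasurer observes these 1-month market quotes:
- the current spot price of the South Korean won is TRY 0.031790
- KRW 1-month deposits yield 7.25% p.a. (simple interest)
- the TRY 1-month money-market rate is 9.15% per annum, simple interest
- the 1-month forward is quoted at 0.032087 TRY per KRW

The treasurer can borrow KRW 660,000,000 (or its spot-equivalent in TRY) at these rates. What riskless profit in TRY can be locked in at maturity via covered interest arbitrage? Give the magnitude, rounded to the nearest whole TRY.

T = 1/12 years.
Invest the KRW and cover forward: 660,000,000 × 1.0060416667 × 0.032087 = TRY 21,305,366.91.
Convert at spot and invest in TRY: 660,000,000 × 0.031790 × 1.007625 = TRY 21,141,383.18.
The quoted forward overvalues KRW, so borrow TRY, buy KRW at spot, deposit the KRW at 7.25%, and sell the proceeds forward at 0.032087.
Profit = 21,305,366.91 − 21,141,383.18 = TRY 163,984.

TRY 163,984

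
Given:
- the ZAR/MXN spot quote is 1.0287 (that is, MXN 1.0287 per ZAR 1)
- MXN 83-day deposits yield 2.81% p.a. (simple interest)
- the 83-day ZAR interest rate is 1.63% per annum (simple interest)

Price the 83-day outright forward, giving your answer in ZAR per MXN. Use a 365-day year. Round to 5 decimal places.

0.96951

T = 83/365 years.
Growth of 1 MXN over T: 1 + 0.0281×83/365 = 1.0063899.
Growth of 1 ZAR over T: 1 + 0.0163×83/365 = 1.0037066.
Forward (MXN per ZAR) = 1.0287 × 1.0063899 / 1.0037066 = 1.031450.
Invert for ZAR per MXN: 1 / 1.031450 = 0.96951.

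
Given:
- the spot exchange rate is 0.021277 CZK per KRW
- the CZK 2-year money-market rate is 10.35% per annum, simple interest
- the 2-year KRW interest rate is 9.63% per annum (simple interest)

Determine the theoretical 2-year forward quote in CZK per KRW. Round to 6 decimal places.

T = 2 years.
Growth of 1 CZK over T: 1 + 0.1035×2 = 1.207000.
KRW accumulates by 1 + 0.0963×2 = 1.192600.
Forward (CZK per KRW) = 0.021277 × 1.207000 / 1.192600 = 0.02153391.

0.021534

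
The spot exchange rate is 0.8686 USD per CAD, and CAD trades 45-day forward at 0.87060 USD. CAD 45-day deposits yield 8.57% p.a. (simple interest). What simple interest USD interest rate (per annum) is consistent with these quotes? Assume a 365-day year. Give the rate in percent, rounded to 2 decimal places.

10.46%

T = 45/365 years.
CIP gives F = S · g_USD/g_CAD, so g_USD/g_CAD = 0.8706/0.8686 = 1.0023026.
CAD growth factor: 1 + 0.0857×45/365 = 1.0105658.
Hence g_USD = 1.0128927.
r = (1.0128927 − 1)/(45/365) = 0.104574 → 10.46%.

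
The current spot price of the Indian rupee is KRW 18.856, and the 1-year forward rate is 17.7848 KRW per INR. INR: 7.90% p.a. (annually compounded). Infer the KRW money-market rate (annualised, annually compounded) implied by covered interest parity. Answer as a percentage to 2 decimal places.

1.77%

T = 1 year.
CIP gives F = S · g_KRW/g_INR, so g_KRW/g_INR = 17.7848/18.856 = 0.9431905.
INR growth factor: (1 + 0.0790)^1 = 1.079000.
So the KRW growth factor = 1.0177025.
r = 1.0177025^(1/1) − 1 = 0.017702 → 1.77%.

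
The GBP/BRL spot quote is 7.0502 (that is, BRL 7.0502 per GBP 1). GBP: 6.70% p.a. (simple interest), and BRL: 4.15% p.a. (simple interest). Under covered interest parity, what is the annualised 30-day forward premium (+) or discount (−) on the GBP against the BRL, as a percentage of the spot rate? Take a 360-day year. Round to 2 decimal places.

-2.54%

T = 30/360 years.
F = S · g_BRL/g_GBP = 7.0502 × 1.0034583/1.0055833 = 7.0353015.
(F − S)/S ÷ T = (7.0353015 − 7.0502)/7.0502/(30/360) = -0.025358 → -2.54%.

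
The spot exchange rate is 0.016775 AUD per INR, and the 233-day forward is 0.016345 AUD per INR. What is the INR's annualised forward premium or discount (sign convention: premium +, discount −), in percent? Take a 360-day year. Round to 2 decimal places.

T = 233/360 years.
(F − S)/S = (0.016345 − 0.016775)/0.016775 = -0.0256334.
Per annum: -0.0256334 / (233/360) = -0.039605 = -3.96%.

-3.96%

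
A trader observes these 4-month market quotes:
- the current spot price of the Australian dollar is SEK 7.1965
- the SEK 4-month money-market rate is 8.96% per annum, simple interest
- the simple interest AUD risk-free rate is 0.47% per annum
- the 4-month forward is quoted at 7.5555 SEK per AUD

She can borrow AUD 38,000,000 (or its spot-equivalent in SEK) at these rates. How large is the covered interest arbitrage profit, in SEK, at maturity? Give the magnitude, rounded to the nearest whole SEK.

T = 4/12 years.
Keep in AUD, deliver into the forward: 38,000,000·1.00156666667·7.5555 = SEK 287,558,804.10.
Swap to SEK now, deposit: 38,000,000·7.1965·1.02986666667 = SEK 281,634,547.73.
The quoted forward overvalues AUD, so borrow SEK, buy AUD at spot, deposit the AUD at 0.47%, and sell the proceeds forward at 7.5555.
The gap between the two covered legs is SEK 5,924,256.

SEK 5,924,256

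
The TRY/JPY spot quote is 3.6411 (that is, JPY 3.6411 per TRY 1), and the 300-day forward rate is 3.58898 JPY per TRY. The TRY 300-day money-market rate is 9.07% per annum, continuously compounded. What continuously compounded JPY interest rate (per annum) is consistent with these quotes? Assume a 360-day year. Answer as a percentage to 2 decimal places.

T = 300/360 years.
By CIP, F/S equals the JPY-to-TRY growth ratio: 3.58898/3.6411 = 0.9856856.
TRY growth factor: e^(0.0907×300/360) = 1.0785131.
Hence g_JPY = 1.0630748.
Take logs: ln 1.0630748 / (300/360) = 0.073399, so 7.34%.

7.34%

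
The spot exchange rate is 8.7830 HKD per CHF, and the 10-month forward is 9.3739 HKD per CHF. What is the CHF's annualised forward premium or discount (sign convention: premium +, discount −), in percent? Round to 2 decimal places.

+8.07%

T = 10/12 years.
Period premium: (9.3739 − 8.783)/8.783 = 0.0672777.
×(1/T) gives 8.07% p.a.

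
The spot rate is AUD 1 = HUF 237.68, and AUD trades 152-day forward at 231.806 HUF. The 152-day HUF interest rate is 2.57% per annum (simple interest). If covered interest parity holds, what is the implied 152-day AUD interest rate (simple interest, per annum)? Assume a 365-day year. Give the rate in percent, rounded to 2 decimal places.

8.72%

T = 152/365 years.
By CIP, F/S equals the HUF-to-AUD growth ratio: 231.806/237.68 = 0.9752861.
The HUF side grows by 1 + 0.0257×152/365 = 1.0107025.
Hence g_AUD = 1.0363139.
r = (1.0363139 − 1)/(152/365) = 0.087201 → 8.72%.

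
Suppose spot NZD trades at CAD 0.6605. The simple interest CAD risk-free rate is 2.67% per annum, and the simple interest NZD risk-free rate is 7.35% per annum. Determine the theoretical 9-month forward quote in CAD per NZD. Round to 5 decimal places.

0.63853

T = 9/12 years.
Growth of 1 CAD over T: 1 + 0.0267×9/12 = 1.020025.
Growth of 1 NZD over T: 1 + 0.0735×9/12 = 1.055125.
Forward (CAD per NZD) = 0.6605 × 1.020025 / 1.055125 = 0.6385277.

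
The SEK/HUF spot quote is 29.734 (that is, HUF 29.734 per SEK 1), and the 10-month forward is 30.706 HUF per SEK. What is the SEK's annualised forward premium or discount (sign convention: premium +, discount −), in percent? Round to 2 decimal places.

+3.92%

T = 10/12 years.
Period premium: (30.706 − 29.734)/29.734 = 0.0326899.
Annualise by dividing by T: 0.0326899 / (10/12) = 0.039228 → 3.92%.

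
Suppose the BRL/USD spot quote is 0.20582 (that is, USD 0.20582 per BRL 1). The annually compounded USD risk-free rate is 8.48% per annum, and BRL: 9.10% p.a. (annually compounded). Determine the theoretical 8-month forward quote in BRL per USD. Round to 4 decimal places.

T = 8/12 years.
USD accumulates by (1 + 0.0848)^(8/12) = 1.055763.
BRL growth factor: (1 + 0.0910)^(8/12) = 1.0597819.
CIP: F = S · (grow USD)/(grow BRL) = 0.20582 × 1.055763/1.0597819 = 0.2050395 USD per BRL.
Quoted the other way: 1/0.2050395 = 4.8771 BRL per USD.

4.8771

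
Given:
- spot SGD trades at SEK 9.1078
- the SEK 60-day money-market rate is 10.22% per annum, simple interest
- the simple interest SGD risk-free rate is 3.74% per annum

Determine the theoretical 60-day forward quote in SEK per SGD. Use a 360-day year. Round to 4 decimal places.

T = 60/360 years.
SEK accumulates by 1 + 0.1022×60/360 = 1.0170333.
SGD accumulates by 1 + 0.0374×60/360 = 1.0062333.
CIP: F = S · (grow SEK)/(grow SGD) = 9.1078 × 1.0170333/1.0062333 = 9.205555 SEK per SGD.

9.2056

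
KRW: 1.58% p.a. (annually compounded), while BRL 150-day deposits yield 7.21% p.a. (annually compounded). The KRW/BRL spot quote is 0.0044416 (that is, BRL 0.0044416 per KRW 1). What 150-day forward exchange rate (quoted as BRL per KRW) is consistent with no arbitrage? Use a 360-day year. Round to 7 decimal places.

0.0045426

T = 150/360 years.
BRL accumulates by (1 + 0.0721)^(150/360) = 1.0294329.
Growth of 1 KRW over T: (1 + 0.0158)^(150/360) = 1.0065532.
CIP: F = S · (grow BRL)/(grow KRW) = 0.0044416 × 1.0294329/1.0065532 = 0.004542561 BRL per KRW.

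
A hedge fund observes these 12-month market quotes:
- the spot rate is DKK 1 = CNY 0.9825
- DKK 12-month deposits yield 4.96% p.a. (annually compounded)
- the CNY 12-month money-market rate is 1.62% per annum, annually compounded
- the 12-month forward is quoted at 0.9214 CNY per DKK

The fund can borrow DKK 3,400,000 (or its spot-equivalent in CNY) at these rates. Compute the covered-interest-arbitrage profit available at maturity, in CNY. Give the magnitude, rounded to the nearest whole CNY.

T = 1 year.
Route A — deposit DKK, sell forward: 3,400,000 × 1.049600 × 0.9214 = CNY 3,288,144.90.
Route B — convert at spot, deposit CNY: 3,400,000 × 0.9825 × 1.016200 = CNY 3,394,616.10.
The quoted forward undervalues DKK, so borrow DKK, convert to CNY at spot, deposit the CNY at 1.62%, and buy DKK forward at 0.9214 to cover the loan.
Profit = 3,394,616.10 − 3,288,144.90 = CNY 106,471.

CNY 106,471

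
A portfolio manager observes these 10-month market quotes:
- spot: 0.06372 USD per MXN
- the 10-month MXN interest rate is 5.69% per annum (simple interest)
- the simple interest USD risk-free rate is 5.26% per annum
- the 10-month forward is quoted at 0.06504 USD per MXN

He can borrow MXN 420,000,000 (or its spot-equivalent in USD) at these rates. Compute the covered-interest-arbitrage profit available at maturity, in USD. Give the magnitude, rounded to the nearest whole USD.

USD 676,586

T = 10/12 years.
Invest the MXN and cover forward: 420,000,000 × 1.0474166667 × 0.06504 = USD 28,612,071.60.
Convert at spot and invest in USD: 420,000,000 × 0.06372 × 1.0438333333 = USD 27,935,485.20.
The quoted forward overvalues MXN, so borrow USD, buy MXN at spot, deposit the MXN at 5.69%, and sell the proceeds forward at 0.06504.
Profit = 28,612,071.60 − 27,935,485.20 = USD 676,586.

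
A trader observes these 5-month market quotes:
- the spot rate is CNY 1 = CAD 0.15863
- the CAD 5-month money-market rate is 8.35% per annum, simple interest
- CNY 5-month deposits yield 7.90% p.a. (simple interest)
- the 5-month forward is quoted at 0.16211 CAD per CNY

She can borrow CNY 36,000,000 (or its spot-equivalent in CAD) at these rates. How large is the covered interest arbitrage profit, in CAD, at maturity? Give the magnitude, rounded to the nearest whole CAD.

T = 5/12 years.
Route A — deposit CNY, sell forward: 36,000,000 × 1.032916667 × 0.16211 = CAD 6,028,060.35.
Route B — convert at spot, deposit CAD: 36,000,000 × 0.15863 × 1.034791667 = CAD 5,909,364.08.
The quoted forward overvalues CNY, so borrow CAD, buy CNY at spot, deposit the CNY at 7.90%, and sell the proceeds forward at 0.16211.
Arbitrage profit = |6,028,060.35 − 5,909,364.08| = CAD 118,696.

CAD 118,696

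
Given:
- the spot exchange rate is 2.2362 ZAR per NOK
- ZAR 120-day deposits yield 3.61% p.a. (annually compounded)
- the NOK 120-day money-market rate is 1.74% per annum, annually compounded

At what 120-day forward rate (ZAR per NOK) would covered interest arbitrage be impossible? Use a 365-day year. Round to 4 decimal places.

T = 120/365 years.
Growth of 1 ZAR over T: (1 + 0.0361)^(120/365) = 1.0117275.
NOK accumulates by (1 + 0.0174)^(120/365) = 1.0056875.
CIP: F = S · (grow ZAR)/(grow NOK) = 2.2362 × 1.0117275/1.0056875 = 2.249630 ZAR per NOK.

2.2496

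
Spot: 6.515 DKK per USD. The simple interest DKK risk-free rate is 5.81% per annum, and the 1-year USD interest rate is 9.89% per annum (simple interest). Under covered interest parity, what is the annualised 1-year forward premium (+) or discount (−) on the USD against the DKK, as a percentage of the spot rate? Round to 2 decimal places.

T = 1 year.
F = S · g_DKK/g_USD = 6.515 × 1.058100/1.098900 = 6.273111.
Annualised premium = (F − S)/S × (1/T) = (6.273111 − 6.515)/6.515 ÷ 1 = -3.71%.

-3.71%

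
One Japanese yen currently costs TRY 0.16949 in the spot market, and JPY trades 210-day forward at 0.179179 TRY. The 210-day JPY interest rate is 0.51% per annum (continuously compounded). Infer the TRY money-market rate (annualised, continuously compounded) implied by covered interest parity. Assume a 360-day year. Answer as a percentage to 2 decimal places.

10.04%

T = 210/360 years.
CIP gives F = S · g_TRY/g_JPY, so g_TRY/g_JPY = 0.179179/0.16949 = 1.0571656.
JPY growth factor: e^(0.0051×210/360) = 1.0029794.
Hence g_TRY = 1.0603153.
r = ln(1.0603153)/(210/360) = 0.100399 → 10.04%.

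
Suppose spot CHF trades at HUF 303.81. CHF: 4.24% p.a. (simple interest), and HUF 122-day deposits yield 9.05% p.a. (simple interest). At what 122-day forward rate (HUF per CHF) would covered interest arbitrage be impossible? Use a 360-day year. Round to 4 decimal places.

T = 122/360 years.
Growth of 1 HUF over T: 1 + 0.0905×122/360 = 1.030669444.
CHF accumulates by 1 + 0.0424×122/360 = 1.014368889.
So F = 303.81 × 1.030669444 / 1.014368889 = 308.692121 (HUF/CHF).

308.6921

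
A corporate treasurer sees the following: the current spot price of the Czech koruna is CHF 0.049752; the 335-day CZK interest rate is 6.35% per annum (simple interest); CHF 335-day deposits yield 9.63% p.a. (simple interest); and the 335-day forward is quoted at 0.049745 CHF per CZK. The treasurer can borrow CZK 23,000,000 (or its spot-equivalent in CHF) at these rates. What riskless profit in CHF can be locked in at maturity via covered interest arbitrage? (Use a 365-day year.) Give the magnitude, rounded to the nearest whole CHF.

T = 335/365 years.
Keep in CZK, deliver into the forward: 23,000,000·1.058280822·0.049745 = CHF 1,210,816.13.
Swap to CHF now, deposit: 23,000,000·0.049752·1.088384932 = CHF 1,245,434.52.
The quoted forward undervalues CZK, so borrow CZK, convert to CHF at spot, deposit the CHF at 9.63%, and buy CZK forward at 0.049745 to cover the loan.
Arbitrage profit = |1,210,816.13 − 1,245,434.52| = CHF 34,618.

CHF 34,618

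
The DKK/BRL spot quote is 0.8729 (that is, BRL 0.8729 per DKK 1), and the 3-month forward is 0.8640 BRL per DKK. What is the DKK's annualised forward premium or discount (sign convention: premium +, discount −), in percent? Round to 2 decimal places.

T = 3/12 years.
(F − S)/S = (0.8640 − 0.8729)/0.8729 = -0.0101959.
Annualise by dividing by T: -0.0101959 / (3/12) = -0.040784 → -4.08%.

-4.08%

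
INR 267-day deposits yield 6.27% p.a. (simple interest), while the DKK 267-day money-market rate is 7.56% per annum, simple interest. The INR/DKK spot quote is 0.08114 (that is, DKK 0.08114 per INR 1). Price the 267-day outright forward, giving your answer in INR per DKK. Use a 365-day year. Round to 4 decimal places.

T = 267/365 years.
Growth of 1 DKK over T: 1 + 0.0756×267/365 = 1.05530192.
INR accumulates by 1 + 0.0627×267/365 = 1.04586548.
So F = 0.08114 × 1.05530192 / 1.04586548 = 0.081872095 (DKK/INR).
Quoted the other way: 1/0.081872095 = 12.2142 INR per DKK.

12.2142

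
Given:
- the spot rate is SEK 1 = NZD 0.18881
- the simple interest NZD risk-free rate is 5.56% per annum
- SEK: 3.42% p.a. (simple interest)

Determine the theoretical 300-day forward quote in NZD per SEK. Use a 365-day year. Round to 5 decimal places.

T = 300/365 years.
NZD growth factor: 1 + 0.0556×300/365 = 1.0456986.
Growth of 1 SEK over T: 1 + 0.0342×300/365 = 1.0281096.
CIP: F = S · (grow NZD)/(grow SEK) = 0.18881 × 1.0456986/1.0281096 = 0.1920402 NZD per SEK.

0.19204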